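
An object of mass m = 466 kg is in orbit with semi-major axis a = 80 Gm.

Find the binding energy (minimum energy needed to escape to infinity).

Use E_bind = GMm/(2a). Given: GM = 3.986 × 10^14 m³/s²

Convert to SI: a = 80 Gm = 8e+10 m.
Total orbital energy is E = −GMm/(2a); binding energy is E_bind = −E = GMm/(2a).
E_bind = 3.986e+14 · 466 / (2 · 8e+10) J ≈ 1.161e+06 J = 1.161 MJ.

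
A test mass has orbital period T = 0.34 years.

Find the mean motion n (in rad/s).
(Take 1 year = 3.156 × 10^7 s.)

Convert to SI: T = 0.34 years = 1.07304e+07 s.
n = 2π / T.
n = 2π / 1.07304e+07 s ≈ 5.855e-07 rad/s.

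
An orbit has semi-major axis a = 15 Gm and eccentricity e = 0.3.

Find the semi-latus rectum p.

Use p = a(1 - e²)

Convert to SI: a = 15 Gm = 1.5e+10 m.
p = a (1 − e²).
p = 1.5e+10 · (1 − (0.3)²) = 1.5e+10 · 0.91 ≈ 1.365e+10 m = 13.65 Gm.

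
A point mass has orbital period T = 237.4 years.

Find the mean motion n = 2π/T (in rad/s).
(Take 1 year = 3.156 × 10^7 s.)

Convert to SI: T = 237.4 years = 7.49234e+09 s.
n = 2π / T.
n = 2π / 7.49234e+09 s ≈ 8.386e-10 rad/s.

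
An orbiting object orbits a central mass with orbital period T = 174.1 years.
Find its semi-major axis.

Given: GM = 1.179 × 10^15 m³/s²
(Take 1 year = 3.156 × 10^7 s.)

Convert to SI: T = 174.1 years = 5.4946e+09 s.
Invert Kepler's third law: a = (GM · T² / (4π²))^(1/3).
Substituting T = 5.4946e+09 s and GM = 1.179e+15 m³/s²:
a = (1.179e+15 · (5.4946e+09)² / (4π²))^(1/3) m
a ≈ 9.661e+10 m = 96.61 Gm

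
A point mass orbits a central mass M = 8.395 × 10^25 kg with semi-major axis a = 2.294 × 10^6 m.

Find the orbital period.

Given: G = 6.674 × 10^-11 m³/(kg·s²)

GM = G · M = 6.674e-11 · 8.395e+25 = 5.60282e+15 m³/s².
Kepler's third law: T = 2π √(a³ / GM).
Substituting a = 2.294e+06 m and GM = 5.60282e+15 m³/s²:
T = 2π √((2.294e+06)³ / 5.60282e+15) s
T ≈ 291.7 s = 4.861 minutes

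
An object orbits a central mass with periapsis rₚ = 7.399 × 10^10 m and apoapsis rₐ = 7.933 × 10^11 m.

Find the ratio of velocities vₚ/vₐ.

Conservation of angular momentum gives rₚvₚ = rₐvₐ, so vₚ/vₐ = rₐ/rₚ.
vₚ/vₐ = 7.933e+11 / 7.399e+10 ≈ 10.72.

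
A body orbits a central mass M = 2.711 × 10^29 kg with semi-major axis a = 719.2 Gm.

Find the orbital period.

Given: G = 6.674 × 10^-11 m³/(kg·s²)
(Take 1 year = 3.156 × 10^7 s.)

Convert to SI: a = 719.2 Gm = 7.192e+11 m.
GM = G · M = 6.674e-11 · 2.711e+29 = 1.80932e+19 m³/s².
Kepler's third law: T = 2π √(a³ / GM).
Substituting a = 7.192e+11 m and GM = 1.80932e+19 m³/s²:
T = 2π √((7.192e+11)³ / 1.80932e+19) s
T ≈ 9.009e+08 s = 28.55 years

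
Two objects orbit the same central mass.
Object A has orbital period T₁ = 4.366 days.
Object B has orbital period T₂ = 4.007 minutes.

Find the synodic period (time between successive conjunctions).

Convert to SI: T₁ = 4.366 days = 377222 s; T₂ = 4.007 minutes = 240.42 s.
T_syn = |T₁ · T₂ / (T₁ − T₂)|.
T_syn = |377222 · 240.42 / (377222 − 240.42)| s ≈ 240.6 s = 4.01 minutes.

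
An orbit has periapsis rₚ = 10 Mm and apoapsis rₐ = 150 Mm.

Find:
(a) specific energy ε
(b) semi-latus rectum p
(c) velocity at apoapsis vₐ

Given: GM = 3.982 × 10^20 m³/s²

Convert to SI: rₚ = 10 Mm = 1e+07 m; rₐ = 150 Mm = 1.5e+08 m.
(a) With a = (rₚ + rₐ)/2 = 8e+07 m, ε = −GM/(2a) = −3.982e+20/(2 · 8e+07) J/kg ≈ -2.489e+12 J/kg
(b) From a = (rₚ + rₐ)/2 = 8e+07 m and e = (rₐ − rₚ)/(rₐ + rₚ) = 0.875, p = a(1 − e²) = 8e+07 · (1 − (0.875)²) ≈ 1.875e+07 m
(c) With a = (rₚ + rₐ)/2 = 8e+07 m, vₐ = √(GM (2/rₐ − 1/a)) = √(3.982e+20 · (2/1.5e+08 − 1/8e+07)) m/s ≈ 5.76e+05 m/s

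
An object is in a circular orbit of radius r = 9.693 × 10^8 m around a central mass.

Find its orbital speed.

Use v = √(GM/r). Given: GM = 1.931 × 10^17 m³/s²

For a circular orbit, gravity supplies the centripetal force, so v = √(GM / r).
v = √(1.931e+17 / 9.693e+08) m/s ≈ 1.411e+04 m/s = 14.11 km/s.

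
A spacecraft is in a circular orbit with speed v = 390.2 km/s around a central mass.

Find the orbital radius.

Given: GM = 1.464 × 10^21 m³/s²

Convert to SI: v = 390.2 km/s = 390200 m/s.
For a circular orbit, v² = GM / r, so r = GM / v².
r = 1.464e+21 / (390200)² m ≈ 9.615e+09 m = 9.615 × 10^9 m.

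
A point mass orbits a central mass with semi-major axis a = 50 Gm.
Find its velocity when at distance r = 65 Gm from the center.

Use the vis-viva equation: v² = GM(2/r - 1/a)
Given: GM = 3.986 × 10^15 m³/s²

Convert to SI: a = 50 Gm = 5e+10 m; r = 65 Gm = 6.5e+10 m.
Vis-viva: v = √(GM · (2/r − 1/a)).
2/r − 1/a = 2/6.5e+10 − 1/5e+10 = 1.07692e-11 m⁻¹.
v = √(3.986e+15 · 1.07692e-11) m/s ≈ 207.2 m/s = 207.2 m/s.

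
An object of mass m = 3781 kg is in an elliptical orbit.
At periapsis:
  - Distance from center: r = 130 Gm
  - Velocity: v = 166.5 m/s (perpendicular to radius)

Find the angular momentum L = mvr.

Convert to SI: r = 130 Gm = 1.3e+11 m.
Since v is perpendicular to r, L = m · v · r.
L = 3781 · 166.5 · 1.3e+11 kg·m²/s ≈ 8.184e+16 kg·m²/s.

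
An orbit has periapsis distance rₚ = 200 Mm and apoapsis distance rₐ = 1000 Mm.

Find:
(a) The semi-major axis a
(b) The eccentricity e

Convert to SI: rₚ = 200 Mm = 2e+08 m; rₐ = 1000 Mm = 1e+09 m.
(a) a = (rₚ + rₐ) / 2 = (2e+08 + 1e+09) / 2 ≈ 6e+08 m = 600 Mm.
(b) e = (rₐ − rₚ) / (rₐ + rₚ) = (1e+09 − 2e+08) / (1e+09 + 2e+08) ≈ 0.6667.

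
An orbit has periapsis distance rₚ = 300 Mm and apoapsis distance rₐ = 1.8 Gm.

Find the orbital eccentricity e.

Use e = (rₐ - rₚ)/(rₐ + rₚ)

Convert to SI: rₚ = 300 Mm = 3e+08 m; rₐ = 1.8 Gm = 1.8e+09 m.
e = (rₐ − rₚ) / (rₐ + rₚ).
e = (1.8e+09 − 3e+08) / (1.8e+09 + 3e+08) = 1.5e+09 / 2.1e+09 ≈ 0.7143.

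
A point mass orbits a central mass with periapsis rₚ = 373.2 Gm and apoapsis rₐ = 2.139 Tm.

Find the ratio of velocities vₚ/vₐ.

Convert to SI: rₚ = 373.2 Gm = 3.732e+11 m; rₐ = 2.139 Tm = 2.139e+12 m.
Conservation of angular momentum gives rₚvₚ = rₐvₐ, so vₚ/vₐ = rₐ/rₚ.
vₚ/vₐ = 2.139e+12 / 3.732e+11 ≈ 5.732.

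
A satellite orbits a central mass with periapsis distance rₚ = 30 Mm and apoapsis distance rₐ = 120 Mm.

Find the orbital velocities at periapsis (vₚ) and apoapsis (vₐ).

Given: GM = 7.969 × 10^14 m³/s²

Convert to SI: rₚ = 30 Mm = 3e+07 m; rₐ = 120 Mm = 1.2e+08 m.
Use the vis-viva equation v² = GM(2/r − 1/a) with a = (rₚ + rₐ)/2 = (3e+07 + 1.2e+08)/2 = 7.5e+07 m.
vₚ = √(GM · (2/rₚ − 1/a)) = √(7.969e+14 · (2/3e+07 − 1/7.5e+07)) m/s ≈ 6519 m/s = 6.519 km/s.
vₐ = √(GM · (2/rₐ − 1/a)) = √(7.969e+14 · (2/1.2e+08 − 1/7.5e+07)) m/s ≈ 1630 m/s = 1.63 km/s.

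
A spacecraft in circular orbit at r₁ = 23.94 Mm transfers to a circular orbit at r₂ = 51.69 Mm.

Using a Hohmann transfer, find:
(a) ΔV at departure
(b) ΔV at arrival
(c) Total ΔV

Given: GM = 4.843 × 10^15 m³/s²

Convert to SI: r₁ = 23.94 Mm = 2.394e+07 m; r₂ = 51.69 Mm = 5.169e+07 m.
Transfer semi-major axis: a_t = (r₁ + r₂)/2 = (2.394e+07 + 5.169e+07)/2 = 3.7815e+07 m.
Circular speeds: v₁ = √(GM/r₁) = 14223.1 m/s, v₂ = √(GM/r₂) = 9679.52 m/s.
Transfer speeds (vis-viva v² = GM(2/r − 1/a_t)): v₁ᵗ = 16629 m/s, v₂ᵗ = 7701.65 m/s.
(a) ΔV₁ = |v₁ᵗ − v₁| ≈ 2406 m/s = 2.406 km/s.
(b) ΔV₂ = |v₂ − v₂ᵗ| ≈ 1978 m/s = 1.978 km/s.
(c) ΔV_total = ΔV₁ + ΔV₂ ≈ 4384 m/s = 4.384 km/s.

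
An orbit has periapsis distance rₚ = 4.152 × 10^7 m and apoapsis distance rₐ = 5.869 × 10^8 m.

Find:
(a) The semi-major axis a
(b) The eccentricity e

(a) a = (rₚ + rₐ) / 2 = (4.152e+07 + 5.869e+08) / 2 ≈ 3.142e+08 m = 3.142 × 10^8 m.
(b) e = (rₐ − rₚ) / (rₐ + rₚ) = (5.869e+08 − 4.152e+07) / (5.869e+08 + 4.152e+07) ≈ 0.8679.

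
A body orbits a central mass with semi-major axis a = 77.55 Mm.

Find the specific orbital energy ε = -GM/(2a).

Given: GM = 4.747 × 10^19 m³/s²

Convert to SI: a = 77.55 Mm = 7.755e+07 m.
ε = −GM / (2a).
ε = −4.747e+19 / (2 · 7.755e+07) J/kg ≈ -3.061e+11 J/kg = -306.1 GJ/kg.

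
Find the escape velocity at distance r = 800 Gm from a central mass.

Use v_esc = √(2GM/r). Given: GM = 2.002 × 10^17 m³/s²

Convert to SI: r = 800 Gm = 8e+11 m.
Escape velocity comes from setting total energy to zero: ½v² − GM/r = 0 ⇒ v_esc = √(2GM / r).
v_esc = √(2 · 2.002e+17 / 8e+11) m/s ≈ 707.5 m/s = 707.5 m/s.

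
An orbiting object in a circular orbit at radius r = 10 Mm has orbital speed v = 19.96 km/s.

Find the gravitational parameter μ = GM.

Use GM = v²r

Convert to SI: r = 10 Mm = 1e+07 m; v = 19.96 km/s = 19960 m/s.
For a circular orbit v² = GM/r, so GM = v² · r.
GM = (19960)² · 1e+07 m³/s² ≈ 3.984e+15 m³/s² = 3.984 × 10^15 m³/s².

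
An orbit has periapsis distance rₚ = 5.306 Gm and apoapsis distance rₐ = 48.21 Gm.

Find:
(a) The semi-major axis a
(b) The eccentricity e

Convert to SI: rₚ = 5.306 Gm = 5.306e+09 m; rₐ = 48.21 Gm = 4.821e+10 m.
(a) a = (rₚ + rₐ) / 2 = (5.306e+09 + 4.821e+10) / 2 ≈ 2.676e+10 m = 26.76 Gm.
(b) e = (rₐ − rₚ) / (rₐ + rₚ) = (4.821e+10 − 5.306e+09) / (4.821e+10 + 5.306e+09) ≈ 0.8017.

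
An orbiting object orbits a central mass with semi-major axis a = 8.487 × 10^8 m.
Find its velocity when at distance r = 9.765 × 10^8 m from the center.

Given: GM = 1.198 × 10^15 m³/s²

Vis-viva: v = √(GM · (2/r − 1/a)).
2/r − 1/a = 2/9.765e+08 − 1/8.487e+08 = 8.69858e-10 m⁻¹.
v = √(1.198e+15 · 8.69858e-10) m/s ≈ 1021 m/s = 1.021 km/s.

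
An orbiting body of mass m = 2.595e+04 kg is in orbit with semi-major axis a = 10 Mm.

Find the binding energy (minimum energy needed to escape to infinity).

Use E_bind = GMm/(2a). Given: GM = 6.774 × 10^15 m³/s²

Convert to SI: a = 10 Mm = 1e+07 m.
Total orbital energy is E = −GMm/(2a); binding energy is E_bind = −E = GMm/(2a).
E_bind = 6.774e+15 · 2.595e+04 / (2 · 1e+07) J ≈ 8.789e+12 J = 8.789 TJ.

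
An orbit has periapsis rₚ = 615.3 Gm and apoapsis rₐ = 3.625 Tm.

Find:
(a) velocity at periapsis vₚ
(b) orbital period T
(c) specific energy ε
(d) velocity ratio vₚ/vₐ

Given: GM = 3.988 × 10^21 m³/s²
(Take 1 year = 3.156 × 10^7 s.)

Convert to SI: rₚ = 615.3 Gm = 6.153e+11 m; rₐ = 3.625 Tm = 3.625e+12 m.
(a) With a = (rₚ + rₐ)/2 = 2.12015e+12 m, vₚ = √(GM (2/rₚ − 1/a)) = √(3.988e+21 · (2/6.153e+11 − 1/2.12015e+12)) m/s ≈ 1.053e+05 m/s
(b) With a = (rₚ + rₐ)/2 = 2.12015e+12 m, T = 2π √(a³/GM) = 2π √((2.12015e+12)³/3.988e+21) s ≈ 3.072e+08 s
(c) With a = (rₚ + rₐ)/2 = 2.12015e+12 m, ε = −GM/(2a) = −3.988e+21/(2 · 2.12015e+12) J/kg ≈ -9.405e+08 J/kg
(d) Conservation of angular momentum (rₚvₚ = rₐvₐ) gives vₚ/vₐ = rₐ/rₚ = 3.625e+12/6.153e+11 ≈ 5.891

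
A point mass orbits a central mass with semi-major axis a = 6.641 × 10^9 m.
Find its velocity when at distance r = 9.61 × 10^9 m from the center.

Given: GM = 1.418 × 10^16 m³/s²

Vis-viva: v = √(GM · (2/r − 1/a)).
2/r − 1/a = 2/9.61e+09 − 1/6.641e+09 = 5.75368e-11 m⁻¹.
v = √(1.418e+16 · 5.75368e-11) m/s ≈ 903.3 m/s = 903.3 m/s.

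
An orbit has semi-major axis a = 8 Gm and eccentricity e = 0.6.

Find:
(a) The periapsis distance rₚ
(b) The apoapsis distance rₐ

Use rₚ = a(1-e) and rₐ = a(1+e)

Convert to SI: a = 8 Gm = 8e+09 m.
(a) rₚ = a(1 − e) = 8e+09 · (1 − 0.6) = 8e+09 · 0.4 ≈ 3.2e+09 m = 3.2 Gm.
(b) rₐ = a(1 + e) = 8e+09 · (1 + 0.6) = 8e+09 · 1.6 ≈ 1.28e+10 m = 12.8 Gm.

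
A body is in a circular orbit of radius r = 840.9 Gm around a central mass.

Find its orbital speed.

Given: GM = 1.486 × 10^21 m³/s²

Convert to SI: r = 840.9 Gm = 8.409e+11 m.
For a circular orbit, gravity supplies the centripetal force, so v = √(GM / r).
v = √(1.486e+21 / 8.409e+11) m/s ≈ 4.204e+04 m/s = 42.04 km/s.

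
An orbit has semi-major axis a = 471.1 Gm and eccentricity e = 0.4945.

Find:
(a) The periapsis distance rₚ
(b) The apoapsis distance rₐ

Convert to SI: a = 471.1 Gm = 4.711e+11 m.
(a) rₚ = a(1 − e) = 4.711e+11 · (1 − 0.4945) = 4.711e+11 · 0.5055 ≈ 2.381e+11 m = 238.1 Gm.
(b) rₐ = a(1 + e) = 4.711e+11 · (1 + 0.4945) = 4.711e+11 · 1.4945 ≈ 7.041e+11 m = 704.1 Gm.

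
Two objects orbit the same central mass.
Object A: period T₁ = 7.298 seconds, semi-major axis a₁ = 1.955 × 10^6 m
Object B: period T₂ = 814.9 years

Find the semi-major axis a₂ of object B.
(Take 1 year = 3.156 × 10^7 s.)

Convert to SI: T₂ = 814.9 years = 2.57182e+10 s.
Kepler's third law: (T₁/T₂)² = (a₁/a₂)³ ⇒ a₂ = a₁ · (T₂/T₁)^(2/3).
T₂/T₁ = 2.57182e+10 / 7.298 = 3.52401e+09.
a₂ = 1.955e+06 · (3.52401e+09)^(2/3) m ≈ 4.527e+12 m = 4.527 × 10^12 m.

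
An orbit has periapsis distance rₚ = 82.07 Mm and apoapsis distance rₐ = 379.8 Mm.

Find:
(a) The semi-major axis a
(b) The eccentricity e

Convert to SI: rₚ = 82.07 Mm = 8.207e+07 m; rₐ = 379.8 Mm = 3.798e+08 m.
(a) a = (rₚ + rₐ) / 2 = (8.207e+07 + 3.798e+08) / 2 ≈ 2.309e+08 m = 230.9 Mm.
(b) e = (rₐ − rₚ) / (rₐ + rₚ) = (3.798e+08 − 8.207e+07) / (3.798e+08 + 8.207e+07) ≈ 0.6446.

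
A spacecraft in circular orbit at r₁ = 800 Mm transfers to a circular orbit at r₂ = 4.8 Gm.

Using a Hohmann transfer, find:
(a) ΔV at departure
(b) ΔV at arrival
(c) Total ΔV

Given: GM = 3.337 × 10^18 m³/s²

Convert to SI: r₁ = 800 Mm = 8e+08 m; r₂ = 4.8 Gm = 4.8e+09 m.
Transfer semi-major axis: a_t = (r₁ + r₂)/2 = (8e+08 + 4.8e+09)/2 = 2.8e+09 m.
Circular speeds: v₁ = √(GM/r₁) = 64585.2 m/s, v₂ = √(GM/r₂) = 26366.8 m/s.
Transfer speeds (vis-viva v² = GM(2/r − 1/a_t)): v₁ᵗ = 84561.9 m/s, v₂ᵗ = 14093.6 m/s.
(a) ΔV₁ = |v₁ᵗ − v₁| ≈ 1.998e+04 m/s = 19.98 km/s.
(b) ΔV₂ = |v₂ − v₂ᵗ| ≈ 1.227e+04 m/s = 12.27 km/s.
(c) ΔV_total = ΔV₁ + ΔV₂ ≈ 3.225e+04 m/s = 32.25 km/s.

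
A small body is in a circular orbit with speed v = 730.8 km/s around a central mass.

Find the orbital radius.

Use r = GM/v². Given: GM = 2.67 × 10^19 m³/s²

Convert to SI: v = 730.8 km/s = 730800 m/s.
For a circular orbit, v² = GM / r, so r = GM / v².
r = 2.67e+19 / (730800)² m ≈ 4.999e+07 m = 49.99 Mm.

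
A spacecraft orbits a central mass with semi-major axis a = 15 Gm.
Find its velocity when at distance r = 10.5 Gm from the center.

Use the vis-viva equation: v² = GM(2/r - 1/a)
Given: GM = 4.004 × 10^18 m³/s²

Convert to SI: a = 15 Gm = 1.5e+10 m; r = 10.5 Gm = 1.05e+10 m.
Vis-viva: v = √(GM · (2/r − 1/a)).
2/r − 1/a = 2/1.05e+10 − 1/1.5e+10 = 1.2381e-10 m⁻¹.
v = √(4.004e+18 · 1.2381e-10) m/s ≈ 2.227e+04 m/s = 22.27 km/s.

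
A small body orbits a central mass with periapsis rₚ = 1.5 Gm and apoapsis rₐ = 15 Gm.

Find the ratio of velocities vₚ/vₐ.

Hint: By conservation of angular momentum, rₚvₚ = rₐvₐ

Convert to SI: rₚ = 1.5 Gm = 1.5e+09 m; rₐ = 15 Gm = 1.5e+10 m.
Conservation of angular momentum gives rₚvₚ = rₐvₐ, so vₚ/vₐ = rₐ/rₚ.
vₚ/vₐ = 1.5e+10 / 1.5e+09 ≈ 10.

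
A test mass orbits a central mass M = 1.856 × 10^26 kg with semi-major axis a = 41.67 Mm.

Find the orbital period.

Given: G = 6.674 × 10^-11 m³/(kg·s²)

Convert to SI: a = 41.67 Mm = 4.167e+07 m.
GM = G · M = 6.674e-11 · 1.856e+26 = 1.23869e+16 m³/s².
Kepler's third law: T = 2π √(a³ / GM).
Substituting a = 4.167e+07 m and GM = 1.23869e+16 m³/s²:
T = 2π √((4.167e+07)³ / 1.23869e+16) s
T ≈ 1.519e+04 s = 4.218 hours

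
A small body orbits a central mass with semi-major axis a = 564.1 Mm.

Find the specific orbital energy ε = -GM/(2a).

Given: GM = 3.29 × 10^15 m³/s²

Convert to SI: a = 564.1 Mm = 5.641e+08 m.
ε = −GM / (2a).
ε = −3.29e+15 / (2 · 5.641e+08) J/kg ≈ -2.916e+06 J/kg = -2.916 MJ/kg.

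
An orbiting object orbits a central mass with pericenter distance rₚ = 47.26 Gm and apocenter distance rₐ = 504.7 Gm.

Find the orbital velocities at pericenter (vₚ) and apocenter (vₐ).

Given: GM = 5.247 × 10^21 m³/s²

Convert to SI: rₚ = 47.26 Gm = 4.726e+10 m; rₐ = 504.7 Gm = 5.047e+11 m.
Use the vis-viva equation v² = GM(2/r − 1/a) with a = (rₚ + rₐ)/2 = (4.726e+10 + 5.047e+11)/2 = 2.7598e+11 m.
vₚ = √(GM · (2/rₚ − 1/a)) = √(5.247e+21 · (2/4.726e+10 − 1/2.7598e+11)) m/s ≈ 4.506e+05 m/s = 450.6 km/s.
vₐ = √(GM · (2/rₐ − 1/a)) = √(5.247e+21 · (2/5.047e+11 − 1/2.7598e+11)) m/s ≈ 4.219e+04 m/s = 42.19 km/s.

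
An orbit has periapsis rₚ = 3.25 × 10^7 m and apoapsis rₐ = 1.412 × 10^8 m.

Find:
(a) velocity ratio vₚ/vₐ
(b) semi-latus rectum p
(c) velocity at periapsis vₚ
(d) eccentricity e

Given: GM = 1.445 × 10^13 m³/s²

(a) Conservation of angular momentum (rₚvₚ = rₐvₐ) gives vₚ/vₐ = rₐ/rₚ = 1.412e+08/3.25e+07 ≈ 4.345
(b) From a = (rₚ + rₐ)/2 = 8.685e+07 m and e = (rₐ − rₚ)/(rₐ + rₚ) = 0.625792, p = a(1 − e²) = 8.685e+07 · (1 − (0.625792)²) ≈ 5.284e+07 m
(c) With a = (rₚ + rₐ)/2 = 8.685e+07 m, vₚ = √(GM (2/rₚ − 1/a)) = √(1.445e+13 · (2/3.25e+07 − 1/8.685e+07)) m/s ≈ 850.2 m/s
(d) e = (rₐ − rₚ)/(rₐ + rₚ) = (1.412e+08 − 3.25e+07)/(1.412e+08 + 3.25e+07) ≈ 0.6258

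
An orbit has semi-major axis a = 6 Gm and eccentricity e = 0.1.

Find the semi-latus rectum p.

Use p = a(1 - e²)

Convert to SI: a = 6 Gm = 6e+09 m.
p = a (1 − e²).
p = 6e+09 · (1 − (0.1)²) = 6e+09 · 0.99 ≈ 5.94e+09 m = 5.94 Gm.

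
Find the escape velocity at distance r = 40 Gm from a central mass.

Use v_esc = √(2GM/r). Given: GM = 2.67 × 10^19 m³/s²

Convert to SI: r = 40 Gm = 4e+10 m.
Escape velocity comes from setting total energy to zero: ½v² − GM/r = 0 ⇒ v_esc = √(2GM / r).
v_esc = √(2 · 2.67e+19 / 4e+10) m/s ≈ 3.654e+04 m/s = 36.54 km/s.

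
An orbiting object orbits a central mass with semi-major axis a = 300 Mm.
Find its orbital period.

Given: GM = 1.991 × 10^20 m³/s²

Convert to SI: a = 300 Mm = 3e+08 m.
Kepler's third law: T = 2π √(a³ / GM).
Substituting a = 3e+08 m and GM = 1.991e+20 m³/s²:
T = 2π √((3e+08)³ / 1.991e+20) s
T ≈ 2314 s = 38.56 minutes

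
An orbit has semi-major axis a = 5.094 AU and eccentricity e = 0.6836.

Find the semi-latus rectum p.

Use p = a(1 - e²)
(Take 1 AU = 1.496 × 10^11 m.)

Convert to SI: a = 5.094 AU = 7.62062e+11 m.
p = a (1 − e²).
p = 7.62062e+11 · (1 − (0.6836)²) = 7.62062e+11 · 0.532691 ≈ 4.059e+11 m = 2.714 AU.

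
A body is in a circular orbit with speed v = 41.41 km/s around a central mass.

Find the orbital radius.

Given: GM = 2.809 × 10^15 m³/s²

Convert to SI: v = 41.41 km/s = 41410 m/s.
For a circular orbit, v² = GM / r, so r = GM / v².
r = 2.809e+15 / (41410)² m ≈ 1.638e+06 m = 1.638 Mm.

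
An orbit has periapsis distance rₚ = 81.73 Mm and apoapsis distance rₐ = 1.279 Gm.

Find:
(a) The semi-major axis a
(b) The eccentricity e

Convert to SI: rₚ = 81.73 Mm = 8.173e+07 m; rₐ = 1.279 Gm = 1.279e+09 m.
(a) a = (rₚ + rₐ) / 2 = (8.173e+07 + 1.279e+09) / 2 ≈ 6.804e+08 m = 680.4 Mm.
(b) e = (rₐ − rₚ) / (rₐ + rₚ) = (1.279e+09 − 8.173e+07) / (1.279e+09 + 8.173e+07) ≈ 0.8799.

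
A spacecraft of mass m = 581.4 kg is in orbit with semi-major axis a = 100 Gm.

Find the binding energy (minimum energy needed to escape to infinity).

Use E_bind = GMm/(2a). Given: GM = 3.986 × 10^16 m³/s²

Convert to SI: a = 100 Gm = 1e+11 m.
Total orbital energy is E = −GMm/(2a); binding energy is E_bind = −E = GMm/(2a).
E_bind = 3.986e+16 · 581.4 / (2 · 1e+11) J ≈ 1.159e+08 J = 115.9 MJ.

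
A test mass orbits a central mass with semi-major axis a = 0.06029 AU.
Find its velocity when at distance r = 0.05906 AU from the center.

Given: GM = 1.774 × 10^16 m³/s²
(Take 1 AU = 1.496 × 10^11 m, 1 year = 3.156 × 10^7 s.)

Convert to SI: a = 0.06029 AU = 9.01938e+09 m; r = 0.05906 AU = 8.83538e+09 m.
Vis-viva: v = √(GM · (2/r − 1/a)).
2/r − 1/a = 2/8.83538e+09 − 1/9.01938e+09 = 1.1549e-10 m⁻¹.
v = √(1.774e+16 · 1.1549e-10) m/s ≈ 1431 m/s = 0.302 AU/year.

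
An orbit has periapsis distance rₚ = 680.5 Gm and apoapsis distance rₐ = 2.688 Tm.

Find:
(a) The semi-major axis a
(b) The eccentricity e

Convert to SI: rₚ = 680.5 Gm = 6.805e+11 m; rₐ = 2.688 Tm = 2.688e+12 m.
(a) a = (rₚ + rₐ) / 2 = (6.805e+11 + 2.688e+12) / 2 ≈ 1.684e+12 m = 1.684 Tm.
(b) e = (rₐ − rₚ) / (rₐ + rₚ) = (2.688e+12 − 6.805e+11) / (2.688e+12 + 6.805e+11) ≈ 0.596.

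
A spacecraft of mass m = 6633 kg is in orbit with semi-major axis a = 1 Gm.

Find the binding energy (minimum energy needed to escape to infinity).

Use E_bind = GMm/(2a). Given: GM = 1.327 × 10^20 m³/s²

Convert to SI: a = 1 Gm = 1e+09 m.
Total orbital energy is E = −GMm/(2a); binding energy is E_bind = −E = GMm/(2a).
E_bind = 1.327e+20 · 6633 / (2 · 1e+09) J ≈ 4.401e+14 J = 440.1 TJ.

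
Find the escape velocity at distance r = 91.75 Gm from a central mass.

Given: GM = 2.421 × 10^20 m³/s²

Convert to SI: r = 91.75 Gm = 9.175e+10 m.
Escape velocity comes from setting total energy to zero: ½v² − GM/r = 0 ⇒ v_esc = √(2GM / r).
v_esc = √(2 · 2.421e+20 / 9.175e+10) m/s ≈ 7.265e+04 m/s = 72.65 km/s.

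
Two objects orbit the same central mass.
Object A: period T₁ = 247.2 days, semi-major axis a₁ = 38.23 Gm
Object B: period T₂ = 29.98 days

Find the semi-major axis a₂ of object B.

Convert to SI: T₁ = 247.2 days = 2.13581e+07 s; a₁ = 38.23 Gm = 3.823e+10 m; T₂ = 29.98 days = 2.59027e+06 s.
Kepler's third law: (T₁/T₂)² = (a₁/a₂)³ ⇒ a₂ = a₁ · (T₂/T₁)^(2/3).
T₂/T₁ = 2.59027e+06 / 2.13581e+07 = 0.121278.
a₂ = 3.823e+10 · (0.121278)^(2/3) m ≈ 9.367e+09 m = 9.367 Gm.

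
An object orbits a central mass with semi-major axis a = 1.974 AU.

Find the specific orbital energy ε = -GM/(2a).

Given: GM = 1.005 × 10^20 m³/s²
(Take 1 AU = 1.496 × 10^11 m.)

Convert to SI: a = 1.974 AU = 2.9531e+11 m.
ε = −GM / (2a).
ε = −1.005e+20 / (2 · 2.9531e+11) J/kg ≈ -1.702e+08 J/kg = -170.2 MJ/kg.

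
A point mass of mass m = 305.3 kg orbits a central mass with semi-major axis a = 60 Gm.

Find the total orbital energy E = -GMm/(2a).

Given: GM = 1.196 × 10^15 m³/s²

Convert to SI: a = 60 Gm = 6e+10 m.
E = −GMm / (2a).
E = −1.196e+15 · 305.3 / (2 · 6e+10) J ≈ -3.043e+06 J = -3.043 MJ.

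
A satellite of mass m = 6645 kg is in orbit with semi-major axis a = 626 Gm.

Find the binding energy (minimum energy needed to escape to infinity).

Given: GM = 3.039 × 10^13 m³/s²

Convert to SI: a = 626 Gm = 6.26e+11 m.
Total orbital energy is E = −GMm/(2a); binding energy is E_bind = −E = GMm/(2a).
E_bind = 3.039e+13 · 6645 / (2 · 6.26e+11) J ≈ 1.613e+05 J = 161.3 kJ.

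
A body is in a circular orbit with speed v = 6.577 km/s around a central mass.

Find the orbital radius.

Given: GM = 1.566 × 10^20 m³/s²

Convert to SI: v = 6.577 km/s = 6577 m/s.
For a circular orbit, v² = GM / r, so r = GM / v².
r = 1.566e+20 / (6577)² m ≈ 3.62e+12 m = 3.62 Tm.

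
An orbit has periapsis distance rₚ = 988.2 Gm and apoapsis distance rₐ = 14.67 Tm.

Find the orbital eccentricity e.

Convert to SI: rₚ = 988.2 Gm = 9.882e+11 m; rₐ = 14.67 Tm = 1.467e+13 m.
e = (rₐ − rₚ) / (rₐ + rₚ).
e = (1.467e+13 − 9.882e+11) / (1.467e+13 + 9.882e+11) = 1.36818e+13 / 1.56582e+13 ≈ 0.8738.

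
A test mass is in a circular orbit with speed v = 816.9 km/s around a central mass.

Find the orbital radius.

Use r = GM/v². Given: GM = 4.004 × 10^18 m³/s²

Convert to SI: v = 816.9 km/s = 816900 m/s.
For a circular orbit, v² = GM / r, so r = GM / v².
r = 4.004e+18 / (816900)² m ≈ 6e+06 m = 6 Mm.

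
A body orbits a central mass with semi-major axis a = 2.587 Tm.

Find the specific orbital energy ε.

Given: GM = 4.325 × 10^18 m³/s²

Convert to SI: a = 2.587 Tm = 2.587e+12 m.
ε = −GM / (2a).
ε = −4.325e+18 / (2 · 2.587e+12) J/kg ≈ -8.359e+05 J/kg = -835.9 kJ/kg.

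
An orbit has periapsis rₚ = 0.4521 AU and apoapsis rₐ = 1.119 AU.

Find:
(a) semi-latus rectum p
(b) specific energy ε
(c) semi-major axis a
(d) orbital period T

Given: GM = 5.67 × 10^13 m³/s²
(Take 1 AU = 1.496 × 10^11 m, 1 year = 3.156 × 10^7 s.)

Convert to SI: rₚ = 0.4521 AU = 6.76342e+10 m; rₐ = 1.119 AU = 1.67402e+11 m.
(a) From a = (rₚ + rₐ)/2 = 1.17518e+11 m and e = (rₐ − rₚ)/(rₐ + rₚ) = 0.42448, p = a(1 − e²) = 1.17518e+11 · (1 − (0.42448)²) ≈ 9.634e+10 m
(b) With a = (rₚ + rₐ)/2 = 1.17518e+11 m, ε = −GM/(2a) = −5.67e+13/(2 · 1.17518e+11) J/kg ≈ -241.2 J/kg
(c) a = (rₚ + rₐ)/2 = (6.76342e+10 + 1.67402e+11)/2 ≈ 1.175e+11 m
(d) With a = (rₚ + rₐ)/2 = 1.17518e+11 m, T = 2π √(a³/GM) = 2π √((1.17518e+11)³/5.67e+13) s ≈ 3.362e+10 s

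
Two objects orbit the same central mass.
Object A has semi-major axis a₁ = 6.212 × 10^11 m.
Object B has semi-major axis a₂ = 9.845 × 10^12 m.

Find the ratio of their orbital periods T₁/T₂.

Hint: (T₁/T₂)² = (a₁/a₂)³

From Kepler's third law, (T₁/T₂)² = (a₁/a₂)³, so T₁/T₂ = (a₁/a₂)^(3/2).
a₁/a₂ = 6.212e+11 / 9.845e+12 = 0.063098.
T₁/T₂ = (0.063098)^(3/2) ≈ 0.01585.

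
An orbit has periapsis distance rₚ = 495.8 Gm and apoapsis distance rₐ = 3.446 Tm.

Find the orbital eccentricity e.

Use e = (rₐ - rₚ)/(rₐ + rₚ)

Convert to SI: rₚ = 495.8 Gm = 4.958e+11 m; rₐ = 3.446 Tm = 3.446e+12 m.
e = (rₐ − rₚ) / (rₐ + rₚ).
e = (3.446e+12 − 4.958e+11) / (3.446e+12 + 4.958e+11) = 2.9502e+12 / 3.9418e+12 ≈ 0.7484.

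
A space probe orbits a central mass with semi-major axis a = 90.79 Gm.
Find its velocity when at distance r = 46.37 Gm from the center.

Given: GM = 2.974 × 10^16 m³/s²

Convert to SI: a = 90.79 Gm = 9.079e+10 m; r = 46.37 Gm = 4.637e+10 m.
Vis-viva: v = √(GM · (2/r − 1/a)).
2/r − 1/a = 2/4.637e+10 − 1/9.079e+10 = 3.21169e-11 m⁻¹.
v = √(2.974e+16 · 3.21169e-11) m/s ≈ 977.3 m/s = 977.3 m/s.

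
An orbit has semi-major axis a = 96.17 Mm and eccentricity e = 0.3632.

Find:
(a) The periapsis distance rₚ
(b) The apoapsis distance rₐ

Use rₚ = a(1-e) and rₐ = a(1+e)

Convert to SI: a = 96.17 Mm = 9.617e+07 m.
(a) rₚ = a(1 − e) = 9.617e+07 · (1 − 0.3632) = 9.617e+07 · 0.6368 ≈ 6.124e+07 m = 61.24 Mm.
(b) rₐ = a(1 + e) = 9.617e+07 · (1 + 0.3632) = 9.617e+07 · 1.3632 ≈ 1.311e+08 m = 131.1 Mm.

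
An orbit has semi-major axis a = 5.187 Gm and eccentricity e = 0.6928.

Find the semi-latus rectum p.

Convert to SI: a = 5.187 Gm = 5.187e+09 m.
p = a (1 − e²).
p = 5.187e+09 · (1 − (0.6928)²) = 5.187e+09 · 0.520028 ≈ 2.697e+09 m = 2.697 Gm.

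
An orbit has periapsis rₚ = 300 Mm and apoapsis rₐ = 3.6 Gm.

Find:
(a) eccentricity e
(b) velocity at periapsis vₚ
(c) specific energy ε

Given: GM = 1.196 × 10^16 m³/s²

Convert to SI: rₚ = 300 Mm = 3e+08 m; rₐ = 3.6 Gm = 3.6e+09 m.
(a) e = (rₐ − rₚ)/(rₐ + rₚ) = (3.6e+09 − 3e+08)/(3.6e+09 + 3e+08) ≈ 0.8462
(b) With a = (rₚ + rₐ)/2 = 1.95e+09 m, vₚ = √(GM (2/rₚ − 1/a)) = √(1.196e+16 · (2/3e+08 − 1/1.95e+09)) m/s ≈ 8579 m/s
(c) With a = (rₚ + rₐ)/2 = 1.95e+09 m, ε = −GM/(2a) = −1.196e+16/(2 · 1.95e+09) J/kg ≈ -3.067e+06 J/kg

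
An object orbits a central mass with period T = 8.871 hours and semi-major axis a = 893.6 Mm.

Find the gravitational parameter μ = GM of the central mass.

Convert to SI: T = 8.871 hours = 31935.6 s; a = 893.6 Mm = 8.936e+08 m.
GM = 4π² · a³ / T².
GM = 4π² · (8.936e+08)³ / (31935.6)² m³/s² ≈ 2.762e+19 m³/s² = 2.762 × 10^19 m³/s².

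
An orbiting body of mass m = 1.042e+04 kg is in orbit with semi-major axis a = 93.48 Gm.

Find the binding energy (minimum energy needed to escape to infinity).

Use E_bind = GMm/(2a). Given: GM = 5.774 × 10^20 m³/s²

Convert to SI: a = 93.48 Gm = 9.348e+10 m.
Total orbital energy is E = −GMm/(2a); binding energy is E_bind = −E = GMm/(2a).
E_bind = 5.774e+20 · 1.042e+04 / (2 · 9.348e+10) J ≈ 3.218e+13 J = 32.18 TJ.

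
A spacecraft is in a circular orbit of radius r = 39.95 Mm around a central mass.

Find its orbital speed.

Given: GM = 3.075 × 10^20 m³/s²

Convert to SI: r = 39.95 Mm = 3.995e+07 m.
For a circular orbit, gravity supplies the centripetal force, so v = √(GM / r).
v = √(3.075e+20 / 3.995e+07) m/s ≈ 2.774e+06 m/s = 2774 km/s.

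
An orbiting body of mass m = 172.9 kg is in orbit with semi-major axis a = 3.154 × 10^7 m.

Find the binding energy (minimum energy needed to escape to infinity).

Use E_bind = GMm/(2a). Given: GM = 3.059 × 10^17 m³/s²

Total orbital energy is E = −GMm/(2a); binding energy is E_bind = −E = GMm/(2a).
E_bind = 3.059e+17 · 172.9 / (2 · 3.154e+07) J ≈ 8.385e+11 J = 838.5 GJ.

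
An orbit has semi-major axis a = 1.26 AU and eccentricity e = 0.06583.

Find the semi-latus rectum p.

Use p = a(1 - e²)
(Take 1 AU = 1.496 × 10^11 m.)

Convert to SI: a = 1.26 AU = 1.88496e+11 m.
p = a (1 − e²).
p = 1.88496e+11 · (1 − (0.06583)²) = 1.88496e+11 · 0.995666 ≈ 1.877e+11 m = 1.255 AU.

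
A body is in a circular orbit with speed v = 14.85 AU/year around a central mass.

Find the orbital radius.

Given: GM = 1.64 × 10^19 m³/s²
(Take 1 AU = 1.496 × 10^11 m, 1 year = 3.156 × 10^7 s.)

Convert to SI: v = 14.85 AU/year = 70391.6 m/s.
For a circular orbit, v² = GM / r, so r = GM / v².
r = 1.64e+19 / (70391.6)² m ≈ 3.31e+09 m = 0.02212 AU.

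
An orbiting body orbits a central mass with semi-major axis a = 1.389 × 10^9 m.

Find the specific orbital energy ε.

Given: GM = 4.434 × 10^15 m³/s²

ε = −GM / (2a).
ε = −4.434e+15 / (2 · 1.389e+09) J/kg ≈ -1.596e+06 J/kg = -1.596 MJ/kg.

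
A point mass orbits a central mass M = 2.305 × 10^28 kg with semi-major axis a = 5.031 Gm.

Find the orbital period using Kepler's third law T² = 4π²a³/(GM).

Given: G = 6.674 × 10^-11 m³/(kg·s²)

Convert to SI: a = 5.031 Gm = 5.031e+09 m.
GM = G · M = 6.674e-11 · 2.305e+28 = 1.53836e+18 m³/s².
Kepler's third law: T = 2π √(a³ / GM).
Substituting a = 5.031e+09 m and GM = 1.53836e+18 m³/s²:
T = 2π √((5.031e+09)³ / 1.53836e+18) s
T ≈ 1.808e+06 s = 20.92 days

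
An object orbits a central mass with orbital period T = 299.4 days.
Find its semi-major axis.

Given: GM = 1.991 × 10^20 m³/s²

Convert to SI: T = 299.4 days = 2.58682e+07 s.
Invert Kepler's third law: a = (GM · T² / (4π²))^(1/3).
Substituting T = 2.58682e+07 s and GM = 1.991e+20 m³/s²:
a = (1.991e+20 · (2.58682e+07)² / (4π²))^(1/3) m
a ≈ 1.5e+11 m = 150 Gm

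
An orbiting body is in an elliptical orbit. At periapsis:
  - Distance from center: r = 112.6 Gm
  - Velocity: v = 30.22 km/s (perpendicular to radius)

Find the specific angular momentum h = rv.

Convert to SI: r = 112.6 Gm = 1.126e+11 m; v = 30.22 km/s = 30220 m/s.
With v perpendicular to r, h = r · v.
h = 1.126e+11 · 30220 m²/s ≈ 3.403e+15 m²/s.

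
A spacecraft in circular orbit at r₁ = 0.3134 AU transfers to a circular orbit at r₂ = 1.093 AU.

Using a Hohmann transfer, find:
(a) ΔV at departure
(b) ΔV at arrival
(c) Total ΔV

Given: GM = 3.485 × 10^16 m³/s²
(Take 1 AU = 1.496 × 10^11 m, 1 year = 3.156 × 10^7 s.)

Convert to SI: r₁ = 0.3134 AU = 4.68846e+10 m; r₂ = 1.093 AU = 1.63513e+11 m.
Transfer semi-major axis: a_t = (r₁ + r₂)/2 = (4.68846e+10 + 1.63513e+11)/2 = 1.05199e+11 m.
Circular speeds: v₁ = √(GM/r₁) = 862.156 m/s, v₂ = √(GM/r₂) = 461.663 m/s.
Transfer speeds (vis-viva v² = GM(2/r − 1/a_t)): v₁ᵗ = 1074.87 m/s, v₂ᵗ = 308.202 m/s.
(a) ΔV₁ = |v₁ᵗ − v₁| ≈ 212.7 m/s = 0.04488 AU/year.
(b) ΔV₂ = |v₂ − v₂ᵗ| ≈ 153.5 m/s = 0.03237 AU/year.
(c) ΔV_total = ΔV₁ + ΔV₂ ≈ 366.2 m/s = 0.07725 AU/year.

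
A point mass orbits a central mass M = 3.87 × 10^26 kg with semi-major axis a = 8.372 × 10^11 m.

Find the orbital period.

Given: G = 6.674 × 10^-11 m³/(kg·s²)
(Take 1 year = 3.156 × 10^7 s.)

GM = G · M = 6.674e-11 · 3.87e+26 = 2.58284e+16 m³/s².
Kepler's third law: T = 2π √(a³ / GM).
Substituting a = 8.372e+11 m and GM = 2.58284e+16 m³/s²:
T = 2π √((8.372e+11)³ / 2.58284e+16) s
T ≈ 2.995e+10 s = 948.9 years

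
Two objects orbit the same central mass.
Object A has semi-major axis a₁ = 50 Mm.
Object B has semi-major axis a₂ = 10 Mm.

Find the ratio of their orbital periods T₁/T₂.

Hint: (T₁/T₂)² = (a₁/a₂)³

Convert to SI: a₁ = 50 Mm = 5e+07 m; a₂ = 10 Mm = 1e+07 m.
From Kepler's third law, (T₁/T₂)² = (a₁/a₂)³, so T₁/T₂ = (a₁/a₂)^(3/2).
a₁/a₂ = 5e+07 / 1e+07 = 5.
T₁/T₂ = (5)^(3/2) ≈ 11.18.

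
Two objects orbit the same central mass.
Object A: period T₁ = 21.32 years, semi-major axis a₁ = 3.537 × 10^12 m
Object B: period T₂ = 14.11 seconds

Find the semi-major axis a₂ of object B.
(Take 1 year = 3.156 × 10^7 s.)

Convert to SI: T₁ = 21.32 years = 6.72859e+08 s.
Kepler's third law: (T₁/T₂)² = (a₁/a₂)³ ⇒ a₂ = a₁ · (T₂/T₁)^(2/3).
T₂/T₁ = 14.11 / 6.72859e+08 = 2.09702e-08.
a₂ = 3.537e+12 · (2.09702e-08)^(2/3) m ≈ 2.69e+07 m = 2.69 × 10^7 m.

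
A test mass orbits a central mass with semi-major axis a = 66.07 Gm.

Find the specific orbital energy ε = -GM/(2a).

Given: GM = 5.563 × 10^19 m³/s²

Convert to SI: a = 66.07 Gm = 6.607e+10 m.
ε = −GM / (2a).
ε = −5.563e+19 / (2 · 6.607e+10) J/kg ≈ -4.21e+08 J/kg = -421 MJ/kg.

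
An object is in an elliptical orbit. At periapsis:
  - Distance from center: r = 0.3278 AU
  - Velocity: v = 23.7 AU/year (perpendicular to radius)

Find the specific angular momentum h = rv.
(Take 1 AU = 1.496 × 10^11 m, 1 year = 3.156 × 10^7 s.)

Convert to SI: r = 0.3278 AU = 4.90389e+10 m; v = 23.7 AU/year = 112342 m/s.
With v perpendicular to r, h = r · v.
h = 4.90389e+10 · 112342 m²/s ≈ 5.509e+15 m²/s.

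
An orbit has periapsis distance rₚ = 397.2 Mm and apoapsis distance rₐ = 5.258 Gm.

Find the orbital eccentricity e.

Convert to SI: rₚ = 397.2 Mm = 3.972e+08 m; rₐ = 5.258 Gm = 5.258e+09 m.
e = (rₐ − rₚ) / (rₐ + rₚ).
e = (5.258e+09 − 3.972e+08) / (5.258e+09 + 3.972e+08) = 4.8608e+09 / 5.6552e+09 ≈ 0.8595.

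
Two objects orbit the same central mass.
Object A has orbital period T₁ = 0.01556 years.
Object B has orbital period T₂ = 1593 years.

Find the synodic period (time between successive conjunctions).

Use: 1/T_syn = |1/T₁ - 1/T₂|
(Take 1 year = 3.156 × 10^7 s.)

Convert to SI: T₁ = 0.01556 years = 491074 s; T₂ = 1593 years = 5.02751e+10 s.
T_syn = |T₁ · T₂ / (T₁ − T₂)|.
T_syn = |491074 · 5.02751e+10 / (491074 − 5.02751e+10)| s ≈ 4.911e+05 s = 0.01556 years.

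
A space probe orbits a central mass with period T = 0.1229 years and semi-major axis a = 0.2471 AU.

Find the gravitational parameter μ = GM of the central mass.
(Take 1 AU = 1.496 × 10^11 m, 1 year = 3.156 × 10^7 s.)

Convert to SI: T = 0.1229 years = 3.87872e+06 s; a = 0.2471 AU = 3.69662e+10 m.
GM = 4π² · a³ / T².
GM = 4π² · (3.69662e+10)³ / (3.87872e+06)² m³/s² ≈ 1.326e+20 m³/s² = 1.326 × 10^20 m³/s².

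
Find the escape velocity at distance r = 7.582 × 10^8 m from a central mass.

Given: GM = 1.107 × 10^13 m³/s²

Escape velocity comes from setting total energy to zero: ½v² − GM/r = 0 ⇒ v_esc = √(2GM / r).
v_esc = √(2 · 1.107e+13 / 7.582e+08) m/s ≈ 170.9 m/s = 170.9 m/s.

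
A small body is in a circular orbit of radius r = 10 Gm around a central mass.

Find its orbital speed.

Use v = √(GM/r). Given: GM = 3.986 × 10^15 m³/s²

Convert to SI: r = 10 Gm = 1e+10 m.
For a circular orbit, gravity supplies the centripetal force, so v = √(GM / r).
v = √(3.986e+15 / 1e+10) m/s ≈ 631.3 m/s = 631.3 m/s.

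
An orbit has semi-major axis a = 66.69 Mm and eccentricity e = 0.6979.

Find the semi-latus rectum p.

Convert to SI: a = 66.69 Mm = 6.669e+07 m.
p = a (1 − e²).
p = 6.669e+07 · (1 − (0.6979)²) = 6.669e+07 · 0.512936 ≈ 3.421e+07 m = 34.21 Mm.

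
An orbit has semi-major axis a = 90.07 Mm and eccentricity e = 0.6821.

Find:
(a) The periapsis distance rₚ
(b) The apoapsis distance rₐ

Convert to SI: a = 90.07 Mm = 9.007e+07 m.
(a) rₚ = a(1 − e) = 9.007e+07 · (1 − 0.6821) = 9.007e+07 · 0.3179 ≈ 2.863e+07 m = 28.63 Mm.
(b) rₐ = a(1 + e) = 9.007e+07 · (1 + 0.6821) = 9.007e+07 · 1.6821 ≈ 1.515e+08 m = 151.5 Mm.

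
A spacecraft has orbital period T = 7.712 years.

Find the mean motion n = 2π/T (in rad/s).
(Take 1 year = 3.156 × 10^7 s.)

Convert to SI: T = 7.712 years = 2.43391e+08 s.
n = 2π / T.
n = 2π / 2.43391e+08 s ≈ 2.582e-08 rad/s.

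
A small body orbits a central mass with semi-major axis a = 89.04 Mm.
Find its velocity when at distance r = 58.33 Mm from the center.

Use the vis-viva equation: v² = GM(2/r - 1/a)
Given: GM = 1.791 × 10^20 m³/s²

Convert to SI: a = 89.04 Mm = 8.904e+07 m; r = 58.33 Mm = 5.833e+07 m.
Vis-viva: v = √(GM · (2/r − 1/a)).
2/r − 1/a = 2/5.833e+07 − 1/8.904e+07 = 2.30568e-08 m⁻¹.
v = √(1.791e+20 · 2.30568e-08) m/s ≈ 2.032e+06 m/s = 2032 km/s.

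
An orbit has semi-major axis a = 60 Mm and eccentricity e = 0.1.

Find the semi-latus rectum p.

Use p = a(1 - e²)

Convert to SI: a = 60 Mm = 6e+07 m.
p = a (1 − e²).
p = 6e+07 · (1 − (0.1)²) = 6e+07 · 0.99 ≈ 5.94e+07 m = 59.4 Mm.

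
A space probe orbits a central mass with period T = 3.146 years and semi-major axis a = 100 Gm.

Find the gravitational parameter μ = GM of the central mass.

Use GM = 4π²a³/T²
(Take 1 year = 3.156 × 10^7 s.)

Convert to SI: T = 3.146 years = 9.92878e+07 s; a = 100 Gm = 1e+11 m.
GM = 4π² · a³ / T².
GM = 4π² · (1e+11)³ / (9.92878e+07)² m³/s² ≈ 4.005e+18 m³/s² = 4.005 × 10^18 m³/s².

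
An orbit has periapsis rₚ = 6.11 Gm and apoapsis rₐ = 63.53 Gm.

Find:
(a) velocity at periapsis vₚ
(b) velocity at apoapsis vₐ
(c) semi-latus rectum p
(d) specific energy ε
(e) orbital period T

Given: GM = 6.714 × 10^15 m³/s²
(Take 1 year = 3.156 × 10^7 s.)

Convert to SI: rₚ = 6.11 Gm = 6.11e+09 m; rₐ = 63.53 Gm = 6.353e+10 m.
(a) With a = (rₚ + rₐ)/2 = 3.482e+10 m, vₚ = √(GM (2/rₚ − 1/a)) = √(6.714e+15 · (2/6.11e+09 − 1/3.482e+10)) m/s ≈ 1416 m/s
(b) With a = (rₚ + rₐ)/2 = 3.482e+10 m, vₐ = √(GM (2/rₐ − 1/a)) = √(6.714e+15 · (2/6.353e+10 − 1/3.482e+10)) m/s ≈ 136.2 m/s
(c) From a = (rₚ + rₐ)/2 = 3.482e+10 m and e = (rₐ − rₚ)/(rₐ + rₚ) = 0.824526, p = a(1 − e²) = 3.482e+10 · (1 − (0.824526)²) ≈ 1.115e+10 m
(d) With a = (rₚ + rₐ)/2 = 3.482e+10 m, ε = −GM/(2a) = −6.714e+15/(2 · 3.482e+10) J/kg ≈ -9.641e+04 J/kg
(e) With a = (rₚ + rₐ)/2 = 3.482e+10 m, T = 2π √(a³/GM) = 2π √((3.482e+10)³/6.714e+15) s ≈ 4.982e+08 s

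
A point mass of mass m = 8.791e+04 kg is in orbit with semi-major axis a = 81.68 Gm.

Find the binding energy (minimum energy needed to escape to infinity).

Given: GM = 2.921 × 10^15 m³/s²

Convert to SI: a = 81.68 Gm = 8.168e+10 m.
Total orbital energy is E = −GMm/(2a); binding energy is E_bind = −E = GMm/(2a).
E_bind = 2.921e+15 · 8.791e+04 / (2 · 8.168e+10) J ≈ 1.572e+09 J = 1.572 GJ.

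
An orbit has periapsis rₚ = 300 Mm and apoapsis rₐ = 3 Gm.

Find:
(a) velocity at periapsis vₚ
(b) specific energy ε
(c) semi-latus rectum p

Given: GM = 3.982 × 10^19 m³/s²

Convert to SI: rₚ = 300 Mm = 3e+08 m; rₐ = 3 Gm = 3e+09 m.
(a) With a = (rₚ + rₐ)/2 = 1.65e+09 m, vₚ = √(GM (2/rₚ − 1/a)) = √(3.982e+19 · (2/3e+08 − 1/1.65e+09)) m/s ≈ 4.913e+05 m/s
(b) With a = (rₚ + rₐ)/2 = 1.65e+09 m, ε = −GM/(2a) = −3.982e+19/(2 · 1.65e+09) J/kg ≈ -1.207e+10 J/kg
(c) From a = (rₚ + rₐ)/2 = 1.65e+09 m and e = (rₐ − rₚ)/(rₐ + rₚ) = 0.818182, p = a(1 − e²) = 1.65e+09 · (1 − (0.818182)²) ≈ 5.455e+08 m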